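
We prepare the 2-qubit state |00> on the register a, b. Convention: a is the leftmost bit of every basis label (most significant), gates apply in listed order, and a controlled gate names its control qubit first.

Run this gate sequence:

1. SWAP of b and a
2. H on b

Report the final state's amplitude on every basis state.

After the circuit, the state carries amplitude sqrt(2)/2 on |00>, sqrt(2)/2 on |01>, 0 on |10>, 0 on |11>.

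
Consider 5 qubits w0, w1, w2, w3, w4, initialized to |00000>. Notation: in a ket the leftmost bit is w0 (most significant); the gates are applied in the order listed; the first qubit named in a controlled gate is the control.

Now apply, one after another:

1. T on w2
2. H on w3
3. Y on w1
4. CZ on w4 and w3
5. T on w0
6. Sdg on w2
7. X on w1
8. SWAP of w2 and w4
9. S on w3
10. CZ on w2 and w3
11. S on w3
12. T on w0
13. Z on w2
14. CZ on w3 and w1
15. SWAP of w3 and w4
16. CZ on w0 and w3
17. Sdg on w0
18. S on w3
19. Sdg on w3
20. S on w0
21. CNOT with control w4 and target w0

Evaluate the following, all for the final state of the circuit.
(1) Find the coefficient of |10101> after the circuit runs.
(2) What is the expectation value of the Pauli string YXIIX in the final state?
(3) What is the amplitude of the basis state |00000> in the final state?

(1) The amplitude on |10101> is 0. Key observation: the block from step 17 through step 20 cancels to the identity and can be dropped.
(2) In the final state, YXIIX has expectation 0.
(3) |00000> carries amplitude sqrt(2)*I/2 in the final state.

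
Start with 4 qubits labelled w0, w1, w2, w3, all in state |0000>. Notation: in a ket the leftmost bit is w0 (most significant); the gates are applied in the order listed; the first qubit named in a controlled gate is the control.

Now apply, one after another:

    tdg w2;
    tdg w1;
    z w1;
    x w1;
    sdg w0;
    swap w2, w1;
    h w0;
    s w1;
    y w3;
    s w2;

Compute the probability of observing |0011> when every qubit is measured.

A full measurement returns |0011> with probability 1/2.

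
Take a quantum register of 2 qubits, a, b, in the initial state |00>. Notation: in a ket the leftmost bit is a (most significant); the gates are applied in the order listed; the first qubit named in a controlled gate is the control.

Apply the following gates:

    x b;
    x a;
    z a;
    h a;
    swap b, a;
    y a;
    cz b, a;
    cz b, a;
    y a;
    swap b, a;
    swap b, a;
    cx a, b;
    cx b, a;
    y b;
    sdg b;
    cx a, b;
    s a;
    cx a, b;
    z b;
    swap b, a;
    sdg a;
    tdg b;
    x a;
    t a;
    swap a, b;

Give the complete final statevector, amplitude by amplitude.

The resulting statevector has amplitude 0 on |00>, sqrt(2)*exp(3*I*pi/4)/2 on |01>, sqrt(2)*exp(3*I*pi/4)/2 on |10>, 0 on |11>.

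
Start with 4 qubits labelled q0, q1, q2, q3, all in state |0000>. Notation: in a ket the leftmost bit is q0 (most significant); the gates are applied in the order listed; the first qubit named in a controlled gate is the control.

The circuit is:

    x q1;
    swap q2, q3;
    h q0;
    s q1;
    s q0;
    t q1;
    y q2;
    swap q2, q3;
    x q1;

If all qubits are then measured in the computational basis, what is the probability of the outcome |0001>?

A full measurement returns |0001> with probability 1/2.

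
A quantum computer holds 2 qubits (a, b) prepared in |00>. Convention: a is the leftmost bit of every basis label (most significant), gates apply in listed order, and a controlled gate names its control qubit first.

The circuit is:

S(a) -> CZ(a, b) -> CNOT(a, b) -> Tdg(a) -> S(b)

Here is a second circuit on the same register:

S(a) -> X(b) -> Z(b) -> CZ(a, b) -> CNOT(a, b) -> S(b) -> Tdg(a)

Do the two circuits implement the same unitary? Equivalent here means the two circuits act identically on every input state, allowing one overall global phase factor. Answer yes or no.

No, they are not equivalent — no single phase factor reconciles the two unitaries.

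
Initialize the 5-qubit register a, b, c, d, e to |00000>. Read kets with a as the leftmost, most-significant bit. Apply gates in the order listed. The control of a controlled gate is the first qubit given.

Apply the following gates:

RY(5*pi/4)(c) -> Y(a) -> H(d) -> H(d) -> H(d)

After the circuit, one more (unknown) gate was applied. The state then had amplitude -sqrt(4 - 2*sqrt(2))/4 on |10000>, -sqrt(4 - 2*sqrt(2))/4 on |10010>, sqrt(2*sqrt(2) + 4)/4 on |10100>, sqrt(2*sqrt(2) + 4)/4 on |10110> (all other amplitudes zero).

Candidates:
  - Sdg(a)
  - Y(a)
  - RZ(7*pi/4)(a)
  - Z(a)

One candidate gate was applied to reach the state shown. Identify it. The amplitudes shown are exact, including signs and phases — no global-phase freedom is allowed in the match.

It was Sdg(a) that produced the state shown.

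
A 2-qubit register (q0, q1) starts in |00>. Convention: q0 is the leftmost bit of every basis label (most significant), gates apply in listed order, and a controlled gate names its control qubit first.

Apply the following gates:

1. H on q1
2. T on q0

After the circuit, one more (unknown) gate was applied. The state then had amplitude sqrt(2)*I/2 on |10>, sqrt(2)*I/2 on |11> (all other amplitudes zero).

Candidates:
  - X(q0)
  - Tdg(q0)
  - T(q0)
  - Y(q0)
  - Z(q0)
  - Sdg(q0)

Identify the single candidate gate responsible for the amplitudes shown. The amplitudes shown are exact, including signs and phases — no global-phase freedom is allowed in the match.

The unique candidate consistent with the amplitudes is Y(q0).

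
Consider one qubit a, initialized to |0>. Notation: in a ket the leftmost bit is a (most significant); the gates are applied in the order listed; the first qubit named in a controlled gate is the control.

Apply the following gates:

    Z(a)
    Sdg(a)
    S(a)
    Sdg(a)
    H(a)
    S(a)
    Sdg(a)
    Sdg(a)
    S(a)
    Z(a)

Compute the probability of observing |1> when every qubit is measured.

Outcome |1> occurs with probability 1/2.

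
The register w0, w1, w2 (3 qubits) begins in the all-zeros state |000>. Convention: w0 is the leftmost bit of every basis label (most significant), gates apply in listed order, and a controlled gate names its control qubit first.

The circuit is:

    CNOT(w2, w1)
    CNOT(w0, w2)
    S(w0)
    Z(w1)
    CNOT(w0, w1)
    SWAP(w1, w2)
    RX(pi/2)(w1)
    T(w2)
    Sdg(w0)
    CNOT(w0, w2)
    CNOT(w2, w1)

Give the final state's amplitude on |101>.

|101> carries amplitude 0 in the final state.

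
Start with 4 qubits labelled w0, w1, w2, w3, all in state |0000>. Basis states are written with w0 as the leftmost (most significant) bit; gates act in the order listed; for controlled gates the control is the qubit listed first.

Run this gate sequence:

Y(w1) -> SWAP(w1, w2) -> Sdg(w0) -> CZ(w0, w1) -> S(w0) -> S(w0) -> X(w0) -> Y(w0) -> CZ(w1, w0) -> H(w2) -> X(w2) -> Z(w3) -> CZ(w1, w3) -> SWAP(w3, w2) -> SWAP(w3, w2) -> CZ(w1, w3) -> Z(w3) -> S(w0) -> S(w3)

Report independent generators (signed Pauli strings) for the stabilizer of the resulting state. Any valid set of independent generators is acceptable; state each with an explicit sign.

The stabilizer group can be generated by -IIXI, +ZIII, +IZII, +IIIZ, among other valid generating sets.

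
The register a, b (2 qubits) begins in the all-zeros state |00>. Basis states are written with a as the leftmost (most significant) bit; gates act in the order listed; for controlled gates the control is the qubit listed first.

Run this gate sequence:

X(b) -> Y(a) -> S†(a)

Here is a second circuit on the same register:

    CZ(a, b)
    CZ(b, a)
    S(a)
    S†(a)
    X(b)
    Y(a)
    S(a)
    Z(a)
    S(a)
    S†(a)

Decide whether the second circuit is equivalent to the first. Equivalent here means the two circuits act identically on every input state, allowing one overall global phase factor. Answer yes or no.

Yes: on every input state the two circuits agree up to one overall phase factor.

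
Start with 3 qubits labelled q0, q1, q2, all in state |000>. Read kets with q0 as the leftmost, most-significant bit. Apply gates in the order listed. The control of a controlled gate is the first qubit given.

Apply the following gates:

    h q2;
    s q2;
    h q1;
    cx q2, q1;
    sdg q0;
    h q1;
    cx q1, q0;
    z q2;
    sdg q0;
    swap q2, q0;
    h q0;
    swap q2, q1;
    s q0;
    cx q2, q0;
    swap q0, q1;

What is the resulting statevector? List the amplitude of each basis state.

The resulting statevector has amplitude 1/2 - I/2 on |000>, -1/2 + I/2 on |010>, and 0 on every other basis state.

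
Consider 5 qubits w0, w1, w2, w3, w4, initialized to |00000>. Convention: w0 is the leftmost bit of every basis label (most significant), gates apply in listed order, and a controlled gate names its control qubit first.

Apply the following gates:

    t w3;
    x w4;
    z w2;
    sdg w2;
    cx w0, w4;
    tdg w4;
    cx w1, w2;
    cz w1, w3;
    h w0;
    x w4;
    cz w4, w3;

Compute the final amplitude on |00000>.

The final state's coefficient on |00000> equals -sqrt(2)*exp(3*I*pi/4)/2.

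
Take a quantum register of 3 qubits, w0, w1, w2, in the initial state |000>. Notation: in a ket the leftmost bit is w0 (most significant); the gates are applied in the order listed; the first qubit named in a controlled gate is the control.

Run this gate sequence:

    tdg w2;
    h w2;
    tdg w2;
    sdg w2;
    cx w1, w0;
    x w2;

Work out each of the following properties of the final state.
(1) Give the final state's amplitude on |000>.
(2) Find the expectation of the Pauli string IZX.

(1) The final state's coefficient on |000> equals -sqrt(2)*exp(I*pi/4)/2.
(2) In the final state, IZX has expectation -sqrt(2)/2.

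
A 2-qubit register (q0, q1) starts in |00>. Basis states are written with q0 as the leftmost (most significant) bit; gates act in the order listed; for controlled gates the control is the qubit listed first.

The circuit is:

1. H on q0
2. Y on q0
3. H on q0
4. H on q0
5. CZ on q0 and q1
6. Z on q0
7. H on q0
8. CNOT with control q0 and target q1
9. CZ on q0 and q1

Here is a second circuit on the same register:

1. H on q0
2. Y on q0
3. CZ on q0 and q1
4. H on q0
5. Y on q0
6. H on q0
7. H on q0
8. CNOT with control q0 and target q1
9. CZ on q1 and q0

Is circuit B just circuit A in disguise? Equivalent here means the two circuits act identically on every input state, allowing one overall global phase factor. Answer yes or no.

No — the two circuits implement different unitaries, even allowing a global phase.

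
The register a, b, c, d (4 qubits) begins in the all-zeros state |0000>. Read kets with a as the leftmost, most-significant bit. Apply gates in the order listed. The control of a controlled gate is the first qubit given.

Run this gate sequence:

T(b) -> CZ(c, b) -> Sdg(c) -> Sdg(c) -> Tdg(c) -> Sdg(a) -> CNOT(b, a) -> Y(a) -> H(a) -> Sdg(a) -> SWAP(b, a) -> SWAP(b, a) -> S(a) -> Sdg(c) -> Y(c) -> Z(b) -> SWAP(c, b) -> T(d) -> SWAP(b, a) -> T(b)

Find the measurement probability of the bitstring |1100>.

The probability of measuring |1100> is 1/2. Key observation: steps 10-13 multiply out to the identity, so the circuit reduces to the remaining gates.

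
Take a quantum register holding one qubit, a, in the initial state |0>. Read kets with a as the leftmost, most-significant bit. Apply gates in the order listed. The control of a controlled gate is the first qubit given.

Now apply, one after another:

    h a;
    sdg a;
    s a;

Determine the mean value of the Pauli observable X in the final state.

The observable X averages to 1.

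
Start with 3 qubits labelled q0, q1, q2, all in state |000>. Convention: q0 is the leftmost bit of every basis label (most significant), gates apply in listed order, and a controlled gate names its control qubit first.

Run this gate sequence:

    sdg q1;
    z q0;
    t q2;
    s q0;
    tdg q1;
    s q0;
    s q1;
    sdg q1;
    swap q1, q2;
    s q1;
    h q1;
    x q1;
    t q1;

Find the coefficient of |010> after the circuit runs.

The final state's coefficient on |010> equals sqrt(2)*exp(I*pi/4)/2.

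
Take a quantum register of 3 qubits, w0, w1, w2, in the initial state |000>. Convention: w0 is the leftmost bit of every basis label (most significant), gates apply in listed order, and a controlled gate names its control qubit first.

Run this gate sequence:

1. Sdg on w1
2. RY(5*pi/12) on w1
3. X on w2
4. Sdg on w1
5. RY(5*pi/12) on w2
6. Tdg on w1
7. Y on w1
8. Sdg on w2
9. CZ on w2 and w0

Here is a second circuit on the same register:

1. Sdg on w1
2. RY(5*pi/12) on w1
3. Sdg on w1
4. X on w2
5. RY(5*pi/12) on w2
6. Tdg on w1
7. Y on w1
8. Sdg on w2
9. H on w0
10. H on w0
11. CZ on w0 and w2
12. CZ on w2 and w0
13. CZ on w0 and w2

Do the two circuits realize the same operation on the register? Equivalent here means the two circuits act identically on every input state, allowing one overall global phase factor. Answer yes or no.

Yes, they are equivalent — the unitaries differ by at most a global phase.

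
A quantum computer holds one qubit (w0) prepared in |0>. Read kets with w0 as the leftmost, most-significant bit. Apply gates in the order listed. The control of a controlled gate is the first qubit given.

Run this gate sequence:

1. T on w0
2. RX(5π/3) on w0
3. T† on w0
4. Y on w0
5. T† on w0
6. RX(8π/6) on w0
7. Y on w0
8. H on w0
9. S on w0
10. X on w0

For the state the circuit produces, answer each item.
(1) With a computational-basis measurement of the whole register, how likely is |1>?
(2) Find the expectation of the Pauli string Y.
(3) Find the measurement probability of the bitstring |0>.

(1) A full measurement returns |1> with probability 1/2.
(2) The observable Y averages to -1/2.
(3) A full measurement returns |0> with probability 1/2.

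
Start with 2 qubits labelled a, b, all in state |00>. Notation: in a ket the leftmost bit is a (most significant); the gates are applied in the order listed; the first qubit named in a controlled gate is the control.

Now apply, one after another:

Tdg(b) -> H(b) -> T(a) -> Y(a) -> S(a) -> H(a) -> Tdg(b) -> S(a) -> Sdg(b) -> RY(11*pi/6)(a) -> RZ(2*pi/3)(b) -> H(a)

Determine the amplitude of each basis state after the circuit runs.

After the circuit, the state carries amplitude (-1 + sqrt(3)*I)*exp(2*I*pi/3)/4 on |00>, (-sqrt(3) - I)*exp(I*pi/12)/4 on |01>, (-sqrt(3) - I)*exp(2*I*pi/3)/4 on |10>, -sqrt(3)*exp(7*I*pi/12)/4 + exp(I*pi/12)/4 on |11>.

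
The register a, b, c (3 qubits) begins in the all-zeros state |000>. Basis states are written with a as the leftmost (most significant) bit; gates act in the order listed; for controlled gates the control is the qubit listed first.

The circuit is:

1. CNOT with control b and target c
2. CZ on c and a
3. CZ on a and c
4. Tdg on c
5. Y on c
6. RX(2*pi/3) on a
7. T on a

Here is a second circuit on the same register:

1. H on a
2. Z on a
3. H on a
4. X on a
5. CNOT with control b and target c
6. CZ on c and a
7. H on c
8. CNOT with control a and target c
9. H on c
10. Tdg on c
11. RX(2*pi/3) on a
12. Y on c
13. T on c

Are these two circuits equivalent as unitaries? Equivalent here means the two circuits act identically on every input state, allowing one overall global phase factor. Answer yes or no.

No: there is an input state on which the two circuits produce genuinely different outputs (not merely differing by a phase).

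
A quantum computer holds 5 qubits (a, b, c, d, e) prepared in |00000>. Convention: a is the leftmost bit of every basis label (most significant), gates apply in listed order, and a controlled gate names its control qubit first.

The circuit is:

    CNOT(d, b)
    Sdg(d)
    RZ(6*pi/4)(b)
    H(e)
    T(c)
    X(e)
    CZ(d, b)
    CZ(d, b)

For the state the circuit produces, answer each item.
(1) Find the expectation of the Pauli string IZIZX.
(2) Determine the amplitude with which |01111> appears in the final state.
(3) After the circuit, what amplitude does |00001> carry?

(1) The observable IZIZX averages to 1.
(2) The final state's coefficient on |01111> equals 0.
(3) The final state's coefficient on |00001> equals -sqrt(2)*exp(I*pi/4)/2.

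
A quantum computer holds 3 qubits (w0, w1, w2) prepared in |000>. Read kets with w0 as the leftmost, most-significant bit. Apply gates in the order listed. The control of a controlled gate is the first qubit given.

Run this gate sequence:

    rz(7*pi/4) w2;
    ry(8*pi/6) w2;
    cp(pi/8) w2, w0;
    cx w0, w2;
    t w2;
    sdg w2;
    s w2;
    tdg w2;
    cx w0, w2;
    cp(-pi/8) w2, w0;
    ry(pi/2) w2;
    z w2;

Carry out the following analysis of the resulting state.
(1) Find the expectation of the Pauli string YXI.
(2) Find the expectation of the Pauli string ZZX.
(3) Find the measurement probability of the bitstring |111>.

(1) The observable YXI averages to 0. Key observation: gates 3-10 undo each other exactly, leaving only the rest of the circuit to track.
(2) The expectation value of ZZX is 1/2.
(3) Outcome |111> occurs with probability 0.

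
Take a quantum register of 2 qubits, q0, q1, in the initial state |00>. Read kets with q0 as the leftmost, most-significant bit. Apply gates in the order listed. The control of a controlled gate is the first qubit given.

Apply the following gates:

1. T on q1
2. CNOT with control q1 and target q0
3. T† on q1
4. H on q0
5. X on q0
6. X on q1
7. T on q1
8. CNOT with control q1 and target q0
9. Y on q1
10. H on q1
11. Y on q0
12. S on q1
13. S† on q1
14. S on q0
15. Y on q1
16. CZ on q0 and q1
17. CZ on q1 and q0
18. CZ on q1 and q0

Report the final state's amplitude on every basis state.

The final amplitudes are exp(3*I*pi/4)/2 on |00>, -exp(3*I*pi/4)/2 on |01>, exp(I*pi/4)/2 on |10>, exp(I*pi/4)/2 on |11>. Key observation: gates 12-13 undo each other exactly, leaving only the rest of the circuit to track.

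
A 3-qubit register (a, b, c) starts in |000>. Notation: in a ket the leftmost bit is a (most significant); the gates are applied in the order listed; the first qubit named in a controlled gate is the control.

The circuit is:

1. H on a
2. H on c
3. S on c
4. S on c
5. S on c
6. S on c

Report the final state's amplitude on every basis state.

The resulting statevector has amplitude 1/2 on |000>, 1/2 on |001>, 0 on |010>, 0 on |011>, 1/2 on |100>, 1/2 on |101>, 0 on |110>, 0 on |111>. Key observation: steps 3-6 multiply out to the identity, so the circuit reduces to the remaining gates.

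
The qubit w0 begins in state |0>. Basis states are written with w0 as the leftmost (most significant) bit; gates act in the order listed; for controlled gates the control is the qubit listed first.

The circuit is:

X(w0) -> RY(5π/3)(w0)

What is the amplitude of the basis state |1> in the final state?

|1> carries amplitude -sqrt(3)/2 in the final state.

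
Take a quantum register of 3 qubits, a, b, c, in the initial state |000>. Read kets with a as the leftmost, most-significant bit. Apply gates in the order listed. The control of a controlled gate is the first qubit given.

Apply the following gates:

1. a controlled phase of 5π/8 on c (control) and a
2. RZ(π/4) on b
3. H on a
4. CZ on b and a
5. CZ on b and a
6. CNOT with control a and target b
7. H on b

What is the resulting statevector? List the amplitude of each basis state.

After the circuit, the state carries amplitude -exp(7*I*pi/8)/2 on |000>, 0 on |001>, -exp(7*I*pi/8)/2 on |010>, 0 on |011>, -exp(7*I*pi/8)/2 on |100>, 0 on |101>, exp(7*I*pi/8)/2 on |110>, 0 on |111>. Key observation: steps 4-5 multiply out to the identity, so the circuit reduces to the remaining gates.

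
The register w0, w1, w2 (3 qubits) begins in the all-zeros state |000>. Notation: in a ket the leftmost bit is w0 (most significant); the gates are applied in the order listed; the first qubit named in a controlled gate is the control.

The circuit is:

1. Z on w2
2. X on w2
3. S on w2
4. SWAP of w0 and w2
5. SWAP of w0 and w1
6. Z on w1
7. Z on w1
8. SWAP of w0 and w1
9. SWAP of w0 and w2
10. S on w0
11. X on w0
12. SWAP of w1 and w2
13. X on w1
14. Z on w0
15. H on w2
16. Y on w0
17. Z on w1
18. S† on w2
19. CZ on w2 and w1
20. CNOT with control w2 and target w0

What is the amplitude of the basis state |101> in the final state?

The final state's coefficient on |101> equals sqrt(2)*I/2. Key observation: steps 4-9 multiply out to the identity, so the circuit reduces to the remaining gates.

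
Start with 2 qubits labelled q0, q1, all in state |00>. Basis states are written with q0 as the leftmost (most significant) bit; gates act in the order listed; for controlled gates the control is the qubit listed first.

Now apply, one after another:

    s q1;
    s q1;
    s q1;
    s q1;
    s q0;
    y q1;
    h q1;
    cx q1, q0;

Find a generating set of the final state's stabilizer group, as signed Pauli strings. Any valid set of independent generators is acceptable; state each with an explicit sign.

The final state is stabilized by the group generated by -XX, +ZZ; other independent generating sets are equally valid. Key observation: the block from step 1 through step 4 cancels to the identity and can be dropped.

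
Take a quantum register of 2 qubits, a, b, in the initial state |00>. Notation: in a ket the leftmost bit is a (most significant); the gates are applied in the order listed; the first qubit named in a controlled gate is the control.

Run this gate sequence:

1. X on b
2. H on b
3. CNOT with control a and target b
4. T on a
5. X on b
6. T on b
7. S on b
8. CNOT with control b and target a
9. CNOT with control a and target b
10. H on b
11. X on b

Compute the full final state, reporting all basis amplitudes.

The final amplitudes are -1/2 on |00>, -1/2 on |01>, exp(3*I*pi/4)/2 on |10>, exp(3*I*pi/4)/2 on |11>.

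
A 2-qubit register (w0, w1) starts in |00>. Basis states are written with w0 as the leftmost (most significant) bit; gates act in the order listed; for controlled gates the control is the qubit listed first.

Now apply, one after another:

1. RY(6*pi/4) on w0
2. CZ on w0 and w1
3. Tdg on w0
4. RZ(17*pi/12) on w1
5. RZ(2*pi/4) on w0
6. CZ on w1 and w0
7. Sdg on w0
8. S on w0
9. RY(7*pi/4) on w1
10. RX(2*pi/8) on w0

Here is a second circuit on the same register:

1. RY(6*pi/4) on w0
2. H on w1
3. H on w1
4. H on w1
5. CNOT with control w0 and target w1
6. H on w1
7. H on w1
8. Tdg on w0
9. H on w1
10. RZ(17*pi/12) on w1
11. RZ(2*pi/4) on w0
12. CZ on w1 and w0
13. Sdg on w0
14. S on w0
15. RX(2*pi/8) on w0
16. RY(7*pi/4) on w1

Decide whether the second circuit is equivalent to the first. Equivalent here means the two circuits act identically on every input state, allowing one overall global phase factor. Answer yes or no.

Yes — the two circuits implement the same unitary up to a global phase.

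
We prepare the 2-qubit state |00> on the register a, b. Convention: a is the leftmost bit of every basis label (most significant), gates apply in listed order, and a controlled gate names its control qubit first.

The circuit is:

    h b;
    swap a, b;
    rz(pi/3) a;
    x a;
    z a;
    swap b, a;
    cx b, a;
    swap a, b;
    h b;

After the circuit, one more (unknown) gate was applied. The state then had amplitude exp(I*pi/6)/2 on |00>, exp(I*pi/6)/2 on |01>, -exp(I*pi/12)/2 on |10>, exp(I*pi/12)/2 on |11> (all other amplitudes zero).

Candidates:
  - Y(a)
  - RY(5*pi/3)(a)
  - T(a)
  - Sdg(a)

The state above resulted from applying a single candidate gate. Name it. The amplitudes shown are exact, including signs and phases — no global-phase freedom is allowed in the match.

The unique candidate consistent with the amplitudes is T(a).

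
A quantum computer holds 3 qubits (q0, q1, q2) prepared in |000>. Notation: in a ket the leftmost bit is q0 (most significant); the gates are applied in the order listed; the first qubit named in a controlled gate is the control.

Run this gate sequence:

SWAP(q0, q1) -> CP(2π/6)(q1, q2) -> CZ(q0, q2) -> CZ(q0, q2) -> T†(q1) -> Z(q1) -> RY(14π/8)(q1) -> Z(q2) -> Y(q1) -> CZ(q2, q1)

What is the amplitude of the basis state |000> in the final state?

The final state's coefficient on |000> equals -I*sqrt(2 - sqrt(2))/2. Key observation: gates 3-4 undo each other exactly, leaving only the rest of the circuit to track.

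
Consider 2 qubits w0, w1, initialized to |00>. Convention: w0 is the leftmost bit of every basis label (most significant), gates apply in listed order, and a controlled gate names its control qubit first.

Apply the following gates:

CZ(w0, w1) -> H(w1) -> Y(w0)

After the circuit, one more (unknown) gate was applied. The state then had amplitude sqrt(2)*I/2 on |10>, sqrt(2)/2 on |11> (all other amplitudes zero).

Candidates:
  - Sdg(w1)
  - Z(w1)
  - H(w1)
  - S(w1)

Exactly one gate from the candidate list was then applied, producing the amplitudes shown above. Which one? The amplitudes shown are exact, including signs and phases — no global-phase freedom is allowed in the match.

The unique candidate consistent with the amplitudes is Sdg(w1).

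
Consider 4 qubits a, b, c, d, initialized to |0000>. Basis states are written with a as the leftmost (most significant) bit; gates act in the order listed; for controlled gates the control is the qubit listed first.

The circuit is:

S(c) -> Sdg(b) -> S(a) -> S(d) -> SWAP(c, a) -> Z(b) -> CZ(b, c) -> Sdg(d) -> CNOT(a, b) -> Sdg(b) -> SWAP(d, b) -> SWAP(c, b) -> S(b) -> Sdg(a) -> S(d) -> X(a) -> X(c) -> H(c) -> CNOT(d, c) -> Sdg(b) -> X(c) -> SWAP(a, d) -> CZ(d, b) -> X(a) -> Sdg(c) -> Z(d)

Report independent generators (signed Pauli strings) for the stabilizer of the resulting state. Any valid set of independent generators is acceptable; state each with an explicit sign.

The final state is stabilized by the group generated by +IIYI, -ZIII, +IZII, -IIIZ; other independent generating sets are equally valid.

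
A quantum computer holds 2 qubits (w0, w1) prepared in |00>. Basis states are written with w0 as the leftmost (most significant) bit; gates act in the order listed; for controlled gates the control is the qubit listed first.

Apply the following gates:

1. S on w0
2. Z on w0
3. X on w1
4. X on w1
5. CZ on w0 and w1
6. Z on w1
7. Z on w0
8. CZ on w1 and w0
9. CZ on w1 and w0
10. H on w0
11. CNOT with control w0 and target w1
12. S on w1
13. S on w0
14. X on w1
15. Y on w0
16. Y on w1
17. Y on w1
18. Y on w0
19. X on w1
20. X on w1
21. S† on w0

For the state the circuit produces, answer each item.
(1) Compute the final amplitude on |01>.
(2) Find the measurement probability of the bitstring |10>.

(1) The final state's coefficient on |01> equals sqrt(2)/2. Key observation: steps 14-19 multiply out to the identity, so the circuit reduces to the remaining gates.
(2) The probability of measuring |10> is 1/2.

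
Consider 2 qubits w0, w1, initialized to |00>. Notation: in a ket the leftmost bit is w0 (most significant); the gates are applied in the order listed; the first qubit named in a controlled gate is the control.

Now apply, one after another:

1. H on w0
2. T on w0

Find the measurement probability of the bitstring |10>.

Outcome |10> occurs with probability 1/2.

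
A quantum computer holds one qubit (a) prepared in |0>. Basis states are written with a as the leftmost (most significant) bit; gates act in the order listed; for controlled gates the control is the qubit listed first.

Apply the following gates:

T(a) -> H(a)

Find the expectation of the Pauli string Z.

The expectation value of Z is 0.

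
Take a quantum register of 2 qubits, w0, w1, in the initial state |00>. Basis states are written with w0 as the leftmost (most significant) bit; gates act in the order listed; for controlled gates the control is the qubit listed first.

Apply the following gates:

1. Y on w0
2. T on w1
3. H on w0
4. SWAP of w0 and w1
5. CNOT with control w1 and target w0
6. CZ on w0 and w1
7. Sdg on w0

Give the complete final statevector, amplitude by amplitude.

The final amplitudes are sqrt(2)*I/2 on |00>, 0 on |01>, 0 on |10>, sqrt(2)/2 on |11>.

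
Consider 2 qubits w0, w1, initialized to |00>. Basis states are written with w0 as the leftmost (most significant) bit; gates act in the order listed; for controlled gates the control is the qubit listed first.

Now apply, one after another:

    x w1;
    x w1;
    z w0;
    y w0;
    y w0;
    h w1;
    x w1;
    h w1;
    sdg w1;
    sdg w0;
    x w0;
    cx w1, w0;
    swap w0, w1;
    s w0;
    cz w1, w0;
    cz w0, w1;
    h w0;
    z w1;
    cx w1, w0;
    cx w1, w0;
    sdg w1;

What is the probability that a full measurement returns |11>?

Outcome |11> occurs with probability 1/2.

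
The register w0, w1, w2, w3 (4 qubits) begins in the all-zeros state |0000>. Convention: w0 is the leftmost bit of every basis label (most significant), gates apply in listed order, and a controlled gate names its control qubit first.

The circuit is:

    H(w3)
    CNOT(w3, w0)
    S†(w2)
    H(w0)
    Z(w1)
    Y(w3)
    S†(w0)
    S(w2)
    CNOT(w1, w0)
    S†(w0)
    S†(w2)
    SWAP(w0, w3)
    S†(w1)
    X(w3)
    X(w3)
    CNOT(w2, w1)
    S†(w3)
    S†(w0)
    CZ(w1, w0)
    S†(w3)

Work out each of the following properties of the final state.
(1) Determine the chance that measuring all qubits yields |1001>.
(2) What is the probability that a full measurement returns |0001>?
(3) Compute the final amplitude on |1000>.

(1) The probability of measuring |1001> is 1/4.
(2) A full measurement returns |0001> with probability 1/4.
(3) |1000> carries amplitude 1/2 in the final state.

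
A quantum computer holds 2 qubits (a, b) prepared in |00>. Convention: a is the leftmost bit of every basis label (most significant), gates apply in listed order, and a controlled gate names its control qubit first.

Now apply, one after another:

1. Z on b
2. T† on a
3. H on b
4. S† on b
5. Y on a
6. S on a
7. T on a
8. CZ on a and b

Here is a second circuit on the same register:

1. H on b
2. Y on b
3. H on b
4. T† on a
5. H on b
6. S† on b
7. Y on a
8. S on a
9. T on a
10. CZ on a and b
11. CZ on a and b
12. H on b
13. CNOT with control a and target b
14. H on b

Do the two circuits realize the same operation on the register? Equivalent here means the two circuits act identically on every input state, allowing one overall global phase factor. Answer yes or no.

No: there is an input state on which the two circuits produce genuinely different outputs (not merely differing by a phase).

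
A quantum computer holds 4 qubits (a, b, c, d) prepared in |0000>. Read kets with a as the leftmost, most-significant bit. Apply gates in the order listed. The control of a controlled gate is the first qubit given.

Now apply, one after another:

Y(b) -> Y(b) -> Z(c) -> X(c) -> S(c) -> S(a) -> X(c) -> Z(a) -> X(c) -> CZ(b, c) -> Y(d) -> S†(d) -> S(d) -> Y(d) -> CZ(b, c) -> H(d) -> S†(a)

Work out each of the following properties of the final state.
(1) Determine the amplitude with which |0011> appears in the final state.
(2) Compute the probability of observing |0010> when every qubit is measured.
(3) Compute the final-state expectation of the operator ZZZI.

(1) |0011> carries amplitude sqrt(2)*I/2 in the final state. Key observation: gates 10-15 undo each other exactly, leaving only the rest of the circuit to track.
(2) The probability of measuring |0010> is 1/2.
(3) The expectation value of ZZZI is -1.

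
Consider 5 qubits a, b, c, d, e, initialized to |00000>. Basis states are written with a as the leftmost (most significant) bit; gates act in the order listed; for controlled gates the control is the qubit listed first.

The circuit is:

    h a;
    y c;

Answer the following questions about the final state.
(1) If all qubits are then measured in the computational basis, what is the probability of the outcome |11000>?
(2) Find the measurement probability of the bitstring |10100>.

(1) The probability of measuring |11000> is 0.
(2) The probability of measuring |10100> is 1/2.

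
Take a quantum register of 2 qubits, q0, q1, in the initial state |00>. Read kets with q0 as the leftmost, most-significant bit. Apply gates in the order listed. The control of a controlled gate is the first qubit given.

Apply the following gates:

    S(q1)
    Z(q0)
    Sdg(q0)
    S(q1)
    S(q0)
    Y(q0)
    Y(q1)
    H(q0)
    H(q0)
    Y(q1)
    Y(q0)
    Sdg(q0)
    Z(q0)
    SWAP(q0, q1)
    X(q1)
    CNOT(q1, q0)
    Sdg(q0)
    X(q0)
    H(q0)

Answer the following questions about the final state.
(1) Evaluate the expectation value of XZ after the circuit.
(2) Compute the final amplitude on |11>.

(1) In the final state, XZ has expectation -1.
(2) The amplitude on |11> is -sqrt(2)*I/2.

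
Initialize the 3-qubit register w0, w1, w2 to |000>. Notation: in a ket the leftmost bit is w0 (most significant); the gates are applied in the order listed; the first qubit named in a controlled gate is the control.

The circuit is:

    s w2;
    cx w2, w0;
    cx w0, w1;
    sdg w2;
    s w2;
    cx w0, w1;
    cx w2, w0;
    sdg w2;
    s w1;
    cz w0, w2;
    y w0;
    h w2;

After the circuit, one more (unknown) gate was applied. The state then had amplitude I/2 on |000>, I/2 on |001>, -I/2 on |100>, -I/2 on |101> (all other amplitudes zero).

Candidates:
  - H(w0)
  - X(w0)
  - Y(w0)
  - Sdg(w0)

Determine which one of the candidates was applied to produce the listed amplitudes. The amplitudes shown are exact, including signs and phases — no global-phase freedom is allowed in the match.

The applied gate was H(w0).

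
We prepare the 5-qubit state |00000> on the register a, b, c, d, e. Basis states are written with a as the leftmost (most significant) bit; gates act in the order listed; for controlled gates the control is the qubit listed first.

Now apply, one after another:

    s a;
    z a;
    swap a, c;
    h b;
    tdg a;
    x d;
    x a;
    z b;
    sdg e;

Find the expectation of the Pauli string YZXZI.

In the final state, YZXZI has expectation 0.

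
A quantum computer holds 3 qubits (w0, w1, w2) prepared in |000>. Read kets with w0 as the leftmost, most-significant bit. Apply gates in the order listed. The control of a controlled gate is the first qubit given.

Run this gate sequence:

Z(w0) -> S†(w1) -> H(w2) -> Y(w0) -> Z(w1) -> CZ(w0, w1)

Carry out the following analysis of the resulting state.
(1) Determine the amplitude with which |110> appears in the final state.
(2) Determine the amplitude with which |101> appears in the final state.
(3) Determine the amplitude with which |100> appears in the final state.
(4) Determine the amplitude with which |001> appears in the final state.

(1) |110> carries amplitude 0 in the final state.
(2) |101> carries amplitude sqrt(2)*I/2 in the final state.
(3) The amplitude on |100> is sqrt(2)*I/2.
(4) The amplitude on |001> is 0.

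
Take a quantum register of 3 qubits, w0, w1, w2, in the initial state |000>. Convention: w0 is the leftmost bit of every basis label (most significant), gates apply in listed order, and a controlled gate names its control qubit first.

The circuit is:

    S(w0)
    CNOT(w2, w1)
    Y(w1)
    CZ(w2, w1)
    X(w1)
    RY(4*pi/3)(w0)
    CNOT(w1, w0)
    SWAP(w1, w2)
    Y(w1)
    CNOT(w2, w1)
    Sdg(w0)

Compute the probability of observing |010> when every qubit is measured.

The probability of measuring |010> is 1/4.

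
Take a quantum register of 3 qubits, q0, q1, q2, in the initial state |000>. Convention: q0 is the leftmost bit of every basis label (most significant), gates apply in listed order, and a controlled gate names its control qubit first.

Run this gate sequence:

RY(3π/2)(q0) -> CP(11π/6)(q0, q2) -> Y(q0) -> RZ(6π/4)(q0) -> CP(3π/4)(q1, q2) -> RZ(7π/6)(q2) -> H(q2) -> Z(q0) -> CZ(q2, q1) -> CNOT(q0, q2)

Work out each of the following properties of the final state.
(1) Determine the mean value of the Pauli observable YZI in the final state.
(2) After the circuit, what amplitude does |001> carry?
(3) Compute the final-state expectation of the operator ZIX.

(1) The observable YZI averages to 1.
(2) The final state's coefficient on |001> equals exp(I*pi/6)/2.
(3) The observable ZIX averages to 0.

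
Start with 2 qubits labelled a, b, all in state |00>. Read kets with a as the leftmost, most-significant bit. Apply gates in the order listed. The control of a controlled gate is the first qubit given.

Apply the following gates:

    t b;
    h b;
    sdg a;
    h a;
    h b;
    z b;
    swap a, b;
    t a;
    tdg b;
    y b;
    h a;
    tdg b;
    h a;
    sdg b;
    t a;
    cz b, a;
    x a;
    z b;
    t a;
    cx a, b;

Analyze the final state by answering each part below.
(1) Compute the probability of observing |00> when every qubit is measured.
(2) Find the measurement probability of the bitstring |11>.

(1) Outcome |00> occurs with probability 0.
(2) A full measurement returns |11> with probability 1/2.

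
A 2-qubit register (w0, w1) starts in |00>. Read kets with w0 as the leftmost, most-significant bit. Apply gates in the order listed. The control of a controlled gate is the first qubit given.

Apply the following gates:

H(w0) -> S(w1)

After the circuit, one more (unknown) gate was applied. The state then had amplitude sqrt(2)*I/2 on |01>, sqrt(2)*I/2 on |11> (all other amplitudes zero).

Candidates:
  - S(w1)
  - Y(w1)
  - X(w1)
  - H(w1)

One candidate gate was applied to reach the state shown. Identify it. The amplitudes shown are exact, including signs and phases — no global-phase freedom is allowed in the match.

The applied gate was Y(w1).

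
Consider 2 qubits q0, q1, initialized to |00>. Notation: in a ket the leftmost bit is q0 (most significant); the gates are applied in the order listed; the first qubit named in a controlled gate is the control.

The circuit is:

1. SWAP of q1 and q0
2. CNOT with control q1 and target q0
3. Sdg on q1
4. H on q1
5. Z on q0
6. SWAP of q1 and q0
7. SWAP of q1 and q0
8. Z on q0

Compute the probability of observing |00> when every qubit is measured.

A full measurement returns |00> with probability 1/2. Key observation: gates 5-8 undo each other exactly, leaving only the rest of the circuit to track.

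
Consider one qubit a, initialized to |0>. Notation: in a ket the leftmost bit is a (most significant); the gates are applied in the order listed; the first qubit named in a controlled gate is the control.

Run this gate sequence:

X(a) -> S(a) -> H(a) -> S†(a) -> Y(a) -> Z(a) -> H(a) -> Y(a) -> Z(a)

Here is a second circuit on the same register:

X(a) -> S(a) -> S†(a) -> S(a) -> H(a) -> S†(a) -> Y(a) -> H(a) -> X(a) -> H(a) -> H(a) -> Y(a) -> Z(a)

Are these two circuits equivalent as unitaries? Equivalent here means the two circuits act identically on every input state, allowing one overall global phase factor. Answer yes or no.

Yes, they are equivalent — the unitaries differ by at most a global phase.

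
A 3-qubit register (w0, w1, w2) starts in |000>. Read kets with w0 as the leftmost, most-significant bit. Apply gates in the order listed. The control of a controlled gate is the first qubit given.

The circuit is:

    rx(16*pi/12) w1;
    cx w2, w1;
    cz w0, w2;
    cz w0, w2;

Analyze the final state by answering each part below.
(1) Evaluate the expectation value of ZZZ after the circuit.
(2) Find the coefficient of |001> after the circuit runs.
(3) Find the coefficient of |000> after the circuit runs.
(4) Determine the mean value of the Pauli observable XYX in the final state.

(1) The observable ZZZ averages to -1/2. Key observation: gates 3-4 undo each other exactly, leaving only the rest of the circuit to track.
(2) |001> carries amplitude 0 in the final state.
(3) |000> carries amplitude -1/2 in the final state.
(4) The expectation value of XYX is 0.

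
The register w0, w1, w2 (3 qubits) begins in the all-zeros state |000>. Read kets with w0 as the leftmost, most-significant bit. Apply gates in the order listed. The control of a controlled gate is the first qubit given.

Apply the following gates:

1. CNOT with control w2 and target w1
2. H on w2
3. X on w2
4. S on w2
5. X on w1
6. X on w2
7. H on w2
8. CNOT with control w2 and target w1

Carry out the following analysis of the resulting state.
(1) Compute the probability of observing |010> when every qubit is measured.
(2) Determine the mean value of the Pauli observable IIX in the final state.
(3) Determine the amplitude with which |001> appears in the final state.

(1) Outcome |010> occurs with probability 1/2.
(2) In the final state, IIX has expectation 0.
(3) The final state's coefficient on |001> equals -1/2 + I/2.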